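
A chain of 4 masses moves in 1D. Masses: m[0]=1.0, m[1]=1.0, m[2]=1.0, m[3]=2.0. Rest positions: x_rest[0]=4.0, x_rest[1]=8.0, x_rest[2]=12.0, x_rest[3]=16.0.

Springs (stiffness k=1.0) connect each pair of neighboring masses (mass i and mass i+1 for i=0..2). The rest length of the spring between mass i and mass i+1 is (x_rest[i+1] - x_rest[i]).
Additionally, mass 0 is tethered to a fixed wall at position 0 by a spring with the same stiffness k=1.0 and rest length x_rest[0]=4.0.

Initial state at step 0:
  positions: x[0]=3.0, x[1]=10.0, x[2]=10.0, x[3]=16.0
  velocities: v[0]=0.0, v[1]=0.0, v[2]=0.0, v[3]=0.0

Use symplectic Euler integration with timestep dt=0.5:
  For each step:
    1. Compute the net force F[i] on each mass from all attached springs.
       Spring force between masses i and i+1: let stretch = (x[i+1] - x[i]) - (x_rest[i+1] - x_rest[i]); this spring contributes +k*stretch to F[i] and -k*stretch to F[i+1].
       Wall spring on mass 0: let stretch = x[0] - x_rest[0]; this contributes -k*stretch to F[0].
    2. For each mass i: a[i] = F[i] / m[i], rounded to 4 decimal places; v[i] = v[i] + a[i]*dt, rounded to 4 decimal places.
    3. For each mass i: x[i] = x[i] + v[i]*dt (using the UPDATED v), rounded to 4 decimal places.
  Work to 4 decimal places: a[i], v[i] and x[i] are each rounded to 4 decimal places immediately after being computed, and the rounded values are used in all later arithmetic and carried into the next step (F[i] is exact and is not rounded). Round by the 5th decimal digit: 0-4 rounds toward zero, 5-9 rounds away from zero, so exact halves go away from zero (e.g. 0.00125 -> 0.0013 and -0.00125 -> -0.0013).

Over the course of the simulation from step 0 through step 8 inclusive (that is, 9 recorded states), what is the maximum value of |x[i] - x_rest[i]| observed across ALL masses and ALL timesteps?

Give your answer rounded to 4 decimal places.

Answer: 2.2969

Derivation:
Step 0: x=[3.0000 10.0000 10.0000 16.0000] v=[0.0000 0.0000 0.0000 0.0000]
Step 1: x=[4.0000 8.2500 11.5000 15.7500] v=[2.0000 -3.5000 3.0000 -0.5000]
Step 2: x=[5.0625 6.2500 13.2500 15.4688] v=[2.1250 -4.0000 3.5000 -0.5625]
Step 3: x=[5.1563 5.7031 13.8047 15.4102] v=[0.1875 -1.0938 1.1094 -0.1172]
Step 4: x=[4.0977 7.0449 12.7354 15.6510] v=[-2.1173 2.6836 -2.1387 0.4815]
Step 5: x=[2.7514 9.0726 10.9723 16.0273] v=[-2.6926 4.0553 -3.5262 0.7526]
Step 6: x=[2.2976 9.9949 9.9980 16.2718] v=[-0.9077 1.8446 -1.9486 0.4889]
Step 7: x=[3.1937 8.9937 10.5914 16.2320] v=[1.7922 -2.0025 1.1868 -0.0796]
Step 8: x=[4.7414 6.9419 12.1956 15.9871] v=[3.0954 -4.1037 3.2083 -0.4898]
Max displacement = 2.2969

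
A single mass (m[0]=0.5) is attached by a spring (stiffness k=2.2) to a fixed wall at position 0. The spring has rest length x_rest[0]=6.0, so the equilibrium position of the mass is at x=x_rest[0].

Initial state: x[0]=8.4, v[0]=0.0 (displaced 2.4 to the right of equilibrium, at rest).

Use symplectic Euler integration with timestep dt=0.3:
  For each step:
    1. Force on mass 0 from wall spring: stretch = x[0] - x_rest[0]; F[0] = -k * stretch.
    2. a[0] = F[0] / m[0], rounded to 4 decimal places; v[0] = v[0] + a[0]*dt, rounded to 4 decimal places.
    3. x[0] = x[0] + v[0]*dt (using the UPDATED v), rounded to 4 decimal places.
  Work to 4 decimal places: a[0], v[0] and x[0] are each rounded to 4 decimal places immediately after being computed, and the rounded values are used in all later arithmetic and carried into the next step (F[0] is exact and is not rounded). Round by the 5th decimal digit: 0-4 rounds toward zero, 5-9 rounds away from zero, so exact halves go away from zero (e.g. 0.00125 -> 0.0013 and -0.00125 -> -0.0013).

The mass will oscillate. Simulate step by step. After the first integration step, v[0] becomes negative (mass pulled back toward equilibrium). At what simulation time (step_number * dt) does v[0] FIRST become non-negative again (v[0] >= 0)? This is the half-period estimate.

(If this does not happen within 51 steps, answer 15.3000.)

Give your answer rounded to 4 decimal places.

Answer: 1.5000

Derivation:
Step 0: x=[8.4000] v=[0.0000]
Step 1: x=[7.4496] v=[-3.1680]
Step 2: x=[5.9252] v=[-5.0815]
Step 3: x=[4.4304] v=[-4.9828]
Step 4: x=[3.5571] v=[-2.9109]
Step 5: x=[3.6512] v=[0.3137]
First v>=0 after going negative at step 5, time=1.5000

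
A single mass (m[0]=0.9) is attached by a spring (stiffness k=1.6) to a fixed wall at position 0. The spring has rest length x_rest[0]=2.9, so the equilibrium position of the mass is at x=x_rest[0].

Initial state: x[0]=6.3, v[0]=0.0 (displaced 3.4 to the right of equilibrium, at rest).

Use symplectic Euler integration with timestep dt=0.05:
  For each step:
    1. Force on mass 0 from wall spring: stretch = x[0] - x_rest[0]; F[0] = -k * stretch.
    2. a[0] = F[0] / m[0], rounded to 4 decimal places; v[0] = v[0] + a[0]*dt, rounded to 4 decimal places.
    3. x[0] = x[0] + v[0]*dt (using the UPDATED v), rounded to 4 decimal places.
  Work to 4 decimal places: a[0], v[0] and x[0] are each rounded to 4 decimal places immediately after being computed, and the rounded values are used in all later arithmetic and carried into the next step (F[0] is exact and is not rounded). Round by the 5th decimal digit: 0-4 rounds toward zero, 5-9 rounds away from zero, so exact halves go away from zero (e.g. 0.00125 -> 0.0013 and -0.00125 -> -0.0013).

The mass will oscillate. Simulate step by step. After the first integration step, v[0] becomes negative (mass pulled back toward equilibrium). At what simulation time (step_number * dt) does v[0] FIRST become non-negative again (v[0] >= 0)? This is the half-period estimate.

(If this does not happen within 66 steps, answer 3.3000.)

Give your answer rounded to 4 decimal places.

Answer: 2.4000

Derivation:
Step 0: x=[6.3000] v=[0.0000]
Step 1: x=[6.2849] v=[-0.3022]
Step 2: x=[6.2547] v=[-0.6031]
Step 3: x=[6.2096] v=[-0.9013]
Step 4: x=[6.1498] v=[-1.1955]
Step 5: x=[6.0756] v=[-1.4844]
Step 6: x=[5.9873] v=[-1.7667]
Step 7: x=[5.8852] v=[-2.0411]
Step 8: x=[5.7699] v=[-2.3065]
Step 9: x=[5.6418] v=[-2.5616]
Step 10: x=[5.5015] v=[-2.8053]
Step 11: x=[5.3497] v=[-3.0365]
Step 12: x=[5.1870] v=[-3.2543]
Step 13: x=[5.0141] v=[-3.4576]
Step 14: x=[4.8318] v=[-3.6455]
Step 15: x=[4.6409] v=[-3.8172]
Step 16: x=[4.4423] v=[-3.9719]
Step 17: x=[4.2369] v=[-4.1090]
Step 18: x=[4.0255] v=[-4.2278]
Step 19: x=[3.8091] v=[-4.3278]
Step 20: x=[3.5887] v=[-4.4086]
Step 21: x=[3.3652] v=[-4.4698]
Step 22: x=[3.1396] v=[-4.5112]
Step 23: x=[2.9130] v=[-4.5325]
Step 24: x=[2.6863] v=[-4.5337]
Step 25: x=[2.4606] v=[-4.5147]
Step 26: x=[2.2368] v=[-4.4756]
Step 27: x=[2.0160] v=[-4.4167]
Step 28: x=[1.7991] v=[-4.3381]
Step 29: x=[1.5871] v=[-4.2402]
Step 30: x=[1.3809] v=[-4.1235]
Step 31: x=[1.1815] v=[-3.9885]
Step 32: x=[0.9897] v=[-3.8357]
Step 33: x=[0.8064] v=[-3.6659]
Step 34: x=[0.6324] v=[-3.4798]
Step 35: x=[0.4685] v=[-3.2782]
Step 36: x=[0.3154] v=[-3.0621]
Step 37: x=[0.1738] v=[-2.8324]
Step 38: x=[0.0443] v=[-2.5901]
Step 39: x=[-0.0725] v=[-2.3363]
Step 40: x=[-0.1761] v=[-2.0721]
Step 41: x=[-0.2660] v=[-1.7987]
Step 42: x=[-0.3419] v=[-1.5173]
Step 43: x=[-0.4034] v=[-1.2291]
Step 44: x=[-0.4502] v=[-0.9355]
Step 45: x=[-0.4821] v=[-0.6377]
Step 46: x=[-0.4990] v=[-0.3371]
Step 47: x=[-0.5008] v=[-0.0350]
Step 48: x=[-0.4874] v=[0.2673]
First v>=0 after going negative at step 48, time=2.4000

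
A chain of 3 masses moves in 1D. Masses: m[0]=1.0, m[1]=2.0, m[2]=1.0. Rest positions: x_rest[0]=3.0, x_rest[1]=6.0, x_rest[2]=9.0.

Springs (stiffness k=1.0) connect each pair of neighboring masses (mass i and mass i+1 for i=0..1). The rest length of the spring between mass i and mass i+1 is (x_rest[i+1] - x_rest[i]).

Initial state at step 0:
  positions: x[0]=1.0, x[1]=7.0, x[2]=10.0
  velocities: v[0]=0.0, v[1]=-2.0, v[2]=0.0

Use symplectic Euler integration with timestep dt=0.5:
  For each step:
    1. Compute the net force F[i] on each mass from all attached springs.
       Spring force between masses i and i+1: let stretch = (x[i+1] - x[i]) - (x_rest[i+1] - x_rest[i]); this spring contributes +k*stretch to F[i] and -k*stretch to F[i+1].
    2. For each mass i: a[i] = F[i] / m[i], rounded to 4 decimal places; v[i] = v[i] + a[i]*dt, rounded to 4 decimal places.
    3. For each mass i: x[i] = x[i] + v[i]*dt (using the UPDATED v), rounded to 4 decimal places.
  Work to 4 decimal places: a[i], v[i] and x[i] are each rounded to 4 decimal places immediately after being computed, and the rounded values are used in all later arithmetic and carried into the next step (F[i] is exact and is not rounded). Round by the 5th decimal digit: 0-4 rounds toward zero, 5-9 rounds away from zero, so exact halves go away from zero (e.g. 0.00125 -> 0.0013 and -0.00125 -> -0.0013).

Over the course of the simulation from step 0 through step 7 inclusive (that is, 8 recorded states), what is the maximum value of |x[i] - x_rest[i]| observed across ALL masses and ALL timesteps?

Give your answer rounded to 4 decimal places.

Step 0: x=[1.0000 7.0000 10.0000] v=[0.0000 -2.0000 0.0000]
Step 1: x=[1.7500 5.6250 10.0000] v=[1.5000 -2.7500 0.0000]
Step 2: x=[2.7188 4.3125 9.6563] v=[1.9375 -2.6250 -0.6875]
Step 3: x=[3.3360 3.4688 8.7266] v=[1.2344 -1.6875 -1.8594]
Step 4: x=[3.2364 3.2657 7.2325] v=[-0.1992 -0.4063 -2.9883]
Step 5: x=[2.3941 3.5548 5.4967] v=[-1.6846 0.5781 -3.4717]
Step 6: x=[1.0920 3.9415 4.0254] v=[-2.6043 0.7734 -2.9427]
Step 7: x=[-0.2478 3.9825 3.2831] v=[-2.6796 0.0820 -1.4847]
Max displacement = 5.7169

Answer: 5.7169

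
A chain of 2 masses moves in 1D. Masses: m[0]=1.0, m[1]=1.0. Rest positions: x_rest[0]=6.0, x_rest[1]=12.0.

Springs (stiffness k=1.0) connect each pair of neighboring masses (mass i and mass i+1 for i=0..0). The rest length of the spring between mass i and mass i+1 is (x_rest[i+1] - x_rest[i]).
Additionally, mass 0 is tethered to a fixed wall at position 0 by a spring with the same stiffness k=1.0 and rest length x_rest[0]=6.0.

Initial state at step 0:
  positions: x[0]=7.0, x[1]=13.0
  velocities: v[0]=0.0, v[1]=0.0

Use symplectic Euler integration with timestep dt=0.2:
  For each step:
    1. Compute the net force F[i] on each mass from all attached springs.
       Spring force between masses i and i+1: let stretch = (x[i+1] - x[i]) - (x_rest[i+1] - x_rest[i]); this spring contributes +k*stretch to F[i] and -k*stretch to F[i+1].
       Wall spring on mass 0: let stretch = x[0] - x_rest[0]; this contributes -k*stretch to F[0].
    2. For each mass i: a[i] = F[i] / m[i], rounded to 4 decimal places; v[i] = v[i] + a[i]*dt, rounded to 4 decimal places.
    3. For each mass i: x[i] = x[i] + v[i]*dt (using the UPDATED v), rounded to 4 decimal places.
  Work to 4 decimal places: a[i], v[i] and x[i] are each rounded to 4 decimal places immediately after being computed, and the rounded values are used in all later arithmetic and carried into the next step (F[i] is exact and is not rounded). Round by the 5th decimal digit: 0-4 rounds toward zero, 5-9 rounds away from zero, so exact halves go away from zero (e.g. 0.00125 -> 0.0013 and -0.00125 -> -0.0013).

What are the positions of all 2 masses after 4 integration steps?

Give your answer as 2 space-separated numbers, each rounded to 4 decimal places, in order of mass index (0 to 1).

Step 0: x=[7.0000 13.0000] v=[0.0000 0.0000]
Step 1: x=[6.9600 13.0000] v=[-0.2000 0.0000]
Step 2: x=[6.8832 12.9984] v=[-0.3840 -0.0080]
Step 3: x=[6.7757 12.9922] v=[-0.5376 -0.0310]
Step 4: x=[6.6458 12.9773] v=[-0.6494 -0.0743]

Answer: 6.6458 12.9773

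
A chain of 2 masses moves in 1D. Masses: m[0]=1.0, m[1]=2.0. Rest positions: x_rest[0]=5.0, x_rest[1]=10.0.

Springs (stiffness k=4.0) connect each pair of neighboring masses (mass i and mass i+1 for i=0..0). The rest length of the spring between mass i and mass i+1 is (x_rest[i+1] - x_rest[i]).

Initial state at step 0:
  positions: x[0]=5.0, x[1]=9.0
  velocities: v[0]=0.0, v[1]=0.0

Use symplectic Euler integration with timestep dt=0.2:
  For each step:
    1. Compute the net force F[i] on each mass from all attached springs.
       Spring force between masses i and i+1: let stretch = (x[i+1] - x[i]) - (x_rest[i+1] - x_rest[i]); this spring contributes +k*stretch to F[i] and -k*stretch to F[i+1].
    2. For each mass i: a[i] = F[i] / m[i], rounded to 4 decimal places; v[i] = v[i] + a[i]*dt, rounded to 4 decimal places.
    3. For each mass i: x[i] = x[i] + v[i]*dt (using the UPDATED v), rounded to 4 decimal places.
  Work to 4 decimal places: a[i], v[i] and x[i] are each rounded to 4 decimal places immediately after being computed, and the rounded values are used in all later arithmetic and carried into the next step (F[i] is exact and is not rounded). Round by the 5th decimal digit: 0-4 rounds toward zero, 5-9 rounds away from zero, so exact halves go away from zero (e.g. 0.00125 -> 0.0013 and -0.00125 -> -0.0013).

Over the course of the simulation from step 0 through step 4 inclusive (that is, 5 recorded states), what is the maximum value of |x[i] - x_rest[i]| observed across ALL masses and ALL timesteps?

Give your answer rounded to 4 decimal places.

Step 0: x=[5.0000 9.0000] v=[0.0000 0.0000]
Step 1: x=[4.8400 9.0800] v=[-0.8000 0.4000]
Step 2: x=[4.5584 9.2208] v=[-1.4080 0.7040]
Step 3: x=[4.2228 9.3886] v=[-1.6781 0.8390]
Step 4: x=[3.9137 9.5431] v=[-1.5455 0.7727]
Max displacement = 1.0863

Answer: 1.0863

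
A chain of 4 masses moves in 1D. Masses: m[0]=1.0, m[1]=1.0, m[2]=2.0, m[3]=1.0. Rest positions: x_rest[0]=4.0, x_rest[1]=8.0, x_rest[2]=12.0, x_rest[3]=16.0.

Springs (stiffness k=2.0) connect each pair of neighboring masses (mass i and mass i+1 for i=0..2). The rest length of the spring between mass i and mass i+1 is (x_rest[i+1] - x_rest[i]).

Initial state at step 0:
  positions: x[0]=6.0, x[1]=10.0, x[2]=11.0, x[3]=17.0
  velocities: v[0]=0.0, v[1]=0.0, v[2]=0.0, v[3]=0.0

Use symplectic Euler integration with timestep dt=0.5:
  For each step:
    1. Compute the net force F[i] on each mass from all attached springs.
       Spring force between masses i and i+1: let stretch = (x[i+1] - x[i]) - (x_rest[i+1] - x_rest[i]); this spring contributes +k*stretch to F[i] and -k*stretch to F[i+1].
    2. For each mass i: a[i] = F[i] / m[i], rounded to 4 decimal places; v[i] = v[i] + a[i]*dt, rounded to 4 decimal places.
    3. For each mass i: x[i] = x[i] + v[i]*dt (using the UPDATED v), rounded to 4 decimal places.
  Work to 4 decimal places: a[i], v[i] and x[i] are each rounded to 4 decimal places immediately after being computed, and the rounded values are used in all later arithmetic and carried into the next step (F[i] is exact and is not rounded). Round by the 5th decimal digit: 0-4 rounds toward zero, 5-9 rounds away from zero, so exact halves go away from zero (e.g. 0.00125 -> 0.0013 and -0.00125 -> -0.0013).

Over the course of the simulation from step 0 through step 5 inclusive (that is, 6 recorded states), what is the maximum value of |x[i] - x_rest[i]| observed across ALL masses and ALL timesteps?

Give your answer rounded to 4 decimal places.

Step 0: x=[6.0000 10.0000 11.0000 17.0000] v=[0.0000 0.0000 0.0000 0.0000]
Step 1: x=[6.0000 8.5000 12.2500 16.0000] v=[0.0000 -3.0000 2.5000 -2.0000]
Step 2: x=[5.2500 7.6250 13.5000 15.1250] v=[-1.5000 -1.7500 2.5000 -1.7500]
Step 3: x=[3.6875 8.5000 13.6875 15.4375] v=[-3.1250 1.7500 0.3750 0.6250]
Step 4: x=[2.5313 9.5625 13.0156 16.8750] v=[-2.3125 2.1250 -1.3438 2.8750]
Step 5: x=[2.8907 8.8360 12.4453 18.3828] v=[0.7187 -1.4531 -1.1407 3.0156]
Max displacement = 2.3828

Answer: 2.3828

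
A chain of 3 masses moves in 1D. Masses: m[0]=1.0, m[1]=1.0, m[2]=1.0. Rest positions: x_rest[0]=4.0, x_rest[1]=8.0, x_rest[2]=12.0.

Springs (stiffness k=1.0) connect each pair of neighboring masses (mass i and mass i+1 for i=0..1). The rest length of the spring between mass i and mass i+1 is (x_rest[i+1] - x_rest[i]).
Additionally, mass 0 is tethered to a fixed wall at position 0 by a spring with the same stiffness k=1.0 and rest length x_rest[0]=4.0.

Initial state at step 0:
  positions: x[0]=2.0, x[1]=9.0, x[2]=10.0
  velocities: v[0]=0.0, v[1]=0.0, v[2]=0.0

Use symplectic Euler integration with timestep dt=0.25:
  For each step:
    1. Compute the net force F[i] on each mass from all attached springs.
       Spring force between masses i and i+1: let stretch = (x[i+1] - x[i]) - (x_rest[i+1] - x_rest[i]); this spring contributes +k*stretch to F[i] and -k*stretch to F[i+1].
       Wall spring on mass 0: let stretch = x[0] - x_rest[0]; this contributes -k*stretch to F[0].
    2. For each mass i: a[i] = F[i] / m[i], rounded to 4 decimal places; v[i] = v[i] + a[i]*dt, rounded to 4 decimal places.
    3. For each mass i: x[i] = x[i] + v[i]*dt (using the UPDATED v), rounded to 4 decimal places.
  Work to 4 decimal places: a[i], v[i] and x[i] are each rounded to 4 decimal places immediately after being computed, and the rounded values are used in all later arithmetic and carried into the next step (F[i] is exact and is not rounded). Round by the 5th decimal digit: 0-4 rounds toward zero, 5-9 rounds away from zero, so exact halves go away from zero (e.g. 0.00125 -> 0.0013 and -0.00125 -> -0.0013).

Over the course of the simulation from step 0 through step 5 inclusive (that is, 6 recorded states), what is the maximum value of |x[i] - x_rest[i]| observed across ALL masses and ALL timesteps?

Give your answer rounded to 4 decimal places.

Step 0: x=[2.0000 9.0000 10.0000] v=[0.0000 0.0000 0.0000]
Step 1: x=[2.3125 8.6250 10.1875] v=[1.2500 -1.5000 0.7500]
Step 2: x=[2.8750 7.9531 10.5274] v=[2.2500 -2.6875 1.3594]
Step 3: x=[3.5752 7.1247 10.9564] v=[2.8008 -3.3135 1.7158]
Step 4: x=[4.2738 6.3140 11.3959] v=[2.7944 -3.2430 1.7579]
Step 5: x=[4.8328 5.6934 11.7678] v=[2.2360 -2.4826 1.4874]
Max displacement = 2.3066

Answer: 2.3066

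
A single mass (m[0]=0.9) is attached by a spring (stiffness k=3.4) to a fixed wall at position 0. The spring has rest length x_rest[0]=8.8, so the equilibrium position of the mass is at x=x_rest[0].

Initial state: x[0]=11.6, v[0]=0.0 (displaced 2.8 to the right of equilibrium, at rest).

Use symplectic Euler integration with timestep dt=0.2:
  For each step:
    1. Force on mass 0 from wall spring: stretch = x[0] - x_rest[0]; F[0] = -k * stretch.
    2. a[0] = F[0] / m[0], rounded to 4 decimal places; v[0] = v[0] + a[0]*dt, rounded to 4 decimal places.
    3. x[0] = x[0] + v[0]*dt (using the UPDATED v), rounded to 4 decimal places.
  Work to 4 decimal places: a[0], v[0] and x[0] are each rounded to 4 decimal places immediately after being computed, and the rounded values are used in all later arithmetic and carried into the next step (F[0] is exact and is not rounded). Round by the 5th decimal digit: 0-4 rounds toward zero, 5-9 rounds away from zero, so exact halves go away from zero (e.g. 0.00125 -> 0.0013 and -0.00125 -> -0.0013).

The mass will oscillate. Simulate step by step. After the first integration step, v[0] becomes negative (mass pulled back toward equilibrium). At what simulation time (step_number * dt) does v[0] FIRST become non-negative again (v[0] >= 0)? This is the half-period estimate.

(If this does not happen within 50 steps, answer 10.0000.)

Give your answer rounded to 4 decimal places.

Answer: 1.8000

Derivation:
Step 0: x=[11.6000] v=[0.0000]
Step 1: x=[11.1769] v=[-2.1156]
Step 2: x=[10.3946] v=[-3.9115]
Step 3: x=[9.3713] v=[-5.1163]
Step 4: x=[8.2617] v=[-5.5479]
Step 5: x=[7.2335] v=[-5.1412]
Step 6: x=[6.4420] v=[-3.9576]
Step 7: x=[6.0068] v=[-2.1760]
Step 8: x=[5.9937] v=[-0.0656]
Step 9: x=[6.4046] v=[2.0547]
First v>=0 after going negative at step 9, time=1.8000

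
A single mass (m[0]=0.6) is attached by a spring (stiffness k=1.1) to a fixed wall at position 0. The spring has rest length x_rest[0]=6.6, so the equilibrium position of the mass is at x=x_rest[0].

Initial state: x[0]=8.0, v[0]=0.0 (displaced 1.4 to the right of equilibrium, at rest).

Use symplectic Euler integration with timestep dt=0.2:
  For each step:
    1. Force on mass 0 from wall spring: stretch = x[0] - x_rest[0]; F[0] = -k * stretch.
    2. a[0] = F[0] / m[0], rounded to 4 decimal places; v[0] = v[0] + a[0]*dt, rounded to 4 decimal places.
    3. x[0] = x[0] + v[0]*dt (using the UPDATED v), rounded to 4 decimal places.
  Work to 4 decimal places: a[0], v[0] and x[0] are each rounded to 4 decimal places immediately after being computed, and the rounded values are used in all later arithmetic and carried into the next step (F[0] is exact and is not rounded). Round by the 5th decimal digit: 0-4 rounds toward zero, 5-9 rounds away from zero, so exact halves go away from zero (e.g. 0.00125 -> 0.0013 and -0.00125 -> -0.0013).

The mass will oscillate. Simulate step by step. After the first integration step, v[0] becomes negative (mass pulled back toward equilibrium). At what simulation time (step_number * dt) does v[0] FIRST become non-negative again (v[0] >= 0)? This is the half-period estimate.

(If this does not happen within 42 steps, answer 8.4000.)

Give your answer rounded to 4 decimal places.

Step 0: x=[8.0000] v=[0.0000]
Step 1: x=[7.8973] v=[-0.5133]
Step 2: x=[7.6995] v=[-0.9890]
Step 3: x=[7.4211] v=[-1.3922]
Step 4: x=[7.0824] v=[-1.6933]
Step 5: x=[6.7084] v=[-1.8702]
Step 6: x=[6.3264] v=[-1.9099]
Step 7: x=[5.9645] v=[-1.8096]
Step 8: x=[5.6492] v=[-1.5766]
Step 9: x=[5.4036] v=[-1.2280]
Step 10: x=[5.2457] v=[-0.7893]
Step 11: x=[5.1872] v=[-0.2927]
Step 12: x=[5.2323] v=[0.2253]
First v>=0 after going negative at step 12, time=2.4000

Answer: 2.4000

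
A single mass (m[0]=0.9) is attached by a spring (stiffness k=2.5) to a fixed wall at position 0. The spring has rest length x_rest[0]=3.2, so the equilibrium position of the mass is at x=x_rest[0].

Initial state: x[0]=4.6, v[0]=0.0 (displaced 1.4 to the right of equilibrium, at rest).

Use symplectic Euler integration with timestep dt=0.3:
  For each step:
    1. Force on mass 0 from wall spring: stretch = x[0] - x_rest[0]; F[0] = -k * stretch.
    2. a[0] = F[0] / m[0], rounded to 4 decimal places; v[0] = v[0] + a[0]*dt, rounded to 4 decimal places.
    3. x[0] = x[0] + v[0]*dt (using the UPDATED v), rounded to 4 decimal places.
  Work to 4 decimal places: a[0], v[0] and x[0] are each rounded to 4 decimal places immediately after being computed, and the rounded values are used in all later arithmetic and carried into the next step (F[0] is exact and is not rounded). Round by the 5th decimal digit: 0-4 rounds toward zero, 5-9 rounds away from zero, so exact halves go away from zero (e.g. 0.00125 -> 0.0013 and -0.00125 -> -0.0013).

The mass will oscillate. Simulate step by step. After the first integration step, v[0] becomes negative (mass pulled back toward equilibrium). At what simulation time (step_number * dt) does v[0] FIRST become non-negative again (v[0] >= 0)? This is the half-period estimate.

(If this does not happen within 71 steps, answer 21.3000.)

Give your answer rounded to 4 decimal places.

Answer: 2.1000

Derivation:
Step 0: x=[4.6000] v=[0.0000]
Step 1: x=[4.2500] v=[-1.1667]
Step 2: x=[3.6375] v=[-2.0417]
Step 3: x=[2.9156] v=[-2.4063]
Step 4: x=[2.2648] v=[-2.1693]
Step 5: x=[1.8478] v=[-1.3900]
Step 6: x=[1.7688] v=[-0.2632]
Step 7: x=[2.0477] v=[0.9295]
First v>=0 after going negative at step 7, time=2.1000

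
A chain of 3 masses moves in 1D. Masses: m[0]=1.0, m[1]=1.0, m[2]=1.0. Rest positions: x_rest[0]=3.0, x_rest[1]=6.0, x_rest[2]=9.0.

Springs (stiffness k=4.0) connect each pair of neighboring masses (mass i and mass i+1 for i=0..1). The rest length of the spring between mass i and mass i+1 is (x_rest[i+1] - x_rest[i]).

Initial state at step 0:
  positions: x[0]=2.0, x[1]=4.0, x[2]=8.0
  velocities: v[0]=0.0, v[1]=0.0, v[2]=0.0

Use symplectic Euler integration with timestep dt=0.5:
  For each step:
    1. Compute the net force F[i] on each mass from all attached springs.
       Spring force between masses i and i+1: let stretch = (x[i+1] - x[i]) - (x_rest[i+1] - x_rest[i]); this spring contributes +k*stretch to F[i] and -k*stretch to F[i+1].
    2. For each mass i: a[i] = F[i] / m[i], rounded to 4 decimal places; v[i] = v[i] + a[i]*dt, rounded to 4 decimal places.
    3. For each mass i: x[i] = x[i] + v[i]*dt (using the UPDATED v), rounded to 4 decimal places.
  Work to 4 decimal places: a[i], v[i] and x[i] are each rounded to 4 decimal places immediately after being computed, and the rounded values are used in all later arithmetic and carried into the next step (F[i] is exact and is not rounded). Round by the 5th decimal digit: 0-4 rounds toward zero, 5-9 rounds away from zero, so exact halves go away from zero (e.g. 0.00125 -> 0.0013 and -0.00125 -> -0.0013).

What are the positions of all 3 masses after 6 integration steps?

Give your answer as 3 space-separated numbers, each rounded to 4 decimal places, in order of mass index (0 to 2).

Answer: 2.0000 4.0000 8.0000

Derivation:
Step 0: x=[2.0000 4.0000 8.0000] v=[0.0000 0.0000 0.0000]
Step 1: x=[1.0000 6.0000 7.0000] v=[-2.0000 4.0000 -2.0000]
Step 2: x=[2.0000 4.0000 8.0000] v=[2.0000 -4.0000 2.0000]
Step 3: x=[2.0000 4.0000 8.0000] v=[0.0000 0.0000 0.0000]
Step 4: x=[1.0000 6.0000 7.0000] v=[-2.0000 4.0000 -2.0000]
Step 5: x=[2.0000 4.0000 8.0000] v=[2.0000 -4.0000 2.0000]
Step 6: x=[2.0000 4.0000 8.0000] v=[0.0000 0.0000 0.0000]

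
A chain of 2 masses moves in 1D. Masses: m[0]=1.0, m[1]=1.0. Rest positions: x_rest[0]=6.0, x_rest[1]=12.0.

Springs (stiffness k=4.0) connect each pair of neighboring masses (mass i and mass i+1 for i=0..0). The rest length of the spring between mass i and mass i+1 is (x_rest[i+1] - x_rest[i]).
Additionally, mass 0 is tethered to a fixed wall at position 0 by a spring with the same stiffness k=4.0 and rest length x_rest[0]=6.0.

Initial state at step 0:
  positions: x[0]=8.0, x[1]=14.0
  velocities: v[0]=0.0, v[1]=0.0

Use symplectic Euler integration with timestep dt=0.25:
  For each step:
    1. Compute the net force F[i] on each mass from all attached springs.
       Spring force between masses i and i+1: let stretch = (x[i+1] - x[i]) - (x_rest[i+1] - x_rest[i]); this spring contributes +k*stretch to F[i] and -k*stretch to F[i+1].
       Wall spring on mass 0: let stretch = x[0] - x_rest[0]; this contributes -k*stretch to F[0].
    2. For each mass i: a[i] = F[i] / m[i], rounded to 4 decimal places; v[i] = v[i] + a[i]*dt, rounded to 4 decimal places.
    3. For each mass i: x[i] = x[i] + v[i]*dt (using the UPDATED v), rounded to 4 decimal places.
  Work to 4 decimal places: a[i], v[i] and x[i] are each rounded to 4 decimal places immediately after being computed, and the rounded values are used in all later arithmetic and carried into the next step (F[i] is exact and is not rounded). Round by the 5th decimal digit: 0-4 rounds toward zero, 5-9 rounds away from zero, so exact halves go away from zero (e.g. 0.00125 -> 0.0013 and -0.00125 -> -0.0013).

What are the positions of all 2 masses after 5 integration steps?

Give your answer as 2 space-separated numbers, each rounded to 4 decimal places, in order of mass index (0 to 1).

Step 0: x=[8.0000 14.0000] v=[0.0000 0.0000]
Step 1: x=[7.5000 14.0000] v=[-2.0000 0.0000]
Step 2: x=[6.7500 13.8750] v=[-3.0000 -0.5000]
Step 3: x=[6.0938 13.4688] v=[-2.6250 -1.6250]
Step 4: x=[5.7579 12.7188] v=[-1.3438 -3.0000]
Step 5: x=[5.7227 11.7286] v=[-0.1408 -3.9609]

Answer: 5.7227 11.7286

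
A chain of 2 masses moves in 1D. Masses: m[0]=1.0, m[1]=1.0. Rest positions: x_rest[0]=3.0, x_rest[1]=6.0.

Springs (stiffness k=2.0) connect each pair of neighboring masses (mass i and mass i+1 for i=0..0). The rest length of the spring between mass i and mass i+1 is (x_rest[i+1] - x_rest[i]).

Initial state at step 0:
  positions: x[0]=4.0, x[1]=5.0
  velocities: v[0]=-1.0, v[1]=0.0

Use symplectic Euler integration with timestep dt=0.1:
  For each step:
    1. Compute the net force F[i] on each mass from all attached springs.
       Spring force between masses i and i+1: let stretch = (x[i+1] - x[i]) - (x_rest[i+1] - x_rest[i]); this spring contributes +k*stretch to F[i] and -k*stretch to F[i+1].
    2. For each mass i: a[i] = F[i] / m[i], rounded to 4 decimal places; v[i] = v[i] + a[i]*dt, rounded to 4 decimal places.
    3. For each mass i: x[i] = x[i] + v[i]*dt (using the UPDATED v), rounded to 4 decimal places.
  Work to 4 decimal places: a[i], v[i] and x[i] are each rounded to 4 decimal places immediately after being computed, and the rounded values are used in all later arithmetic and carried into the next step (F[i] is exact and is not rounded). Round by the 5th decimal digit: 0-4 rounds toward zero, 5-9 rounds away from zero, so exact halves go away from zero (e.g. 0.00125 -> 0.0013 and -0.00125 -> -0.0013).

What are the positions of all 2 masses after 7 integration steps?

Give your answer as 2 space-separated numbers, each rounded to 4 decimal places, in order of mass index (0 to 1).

Answer: 2.4709 5.8291

Derivation:
Step 0: x=[4.0000 5.0000] v=[-1.0000 0.0000]
Step 1: x=[3.8600 5.0400] v=[-1.4000 0.4000]
Step 2: x=[3.6836 5.1164] v=[-1.7640 0.7640]
Step 3: x=[3.4759 5.2241] v=[-2.0774 1.0774]
Step 4: x=[3.2431 5.3569] v=[-2.3278 1.3278]
Step 5: x=[2.9926 5.5074] v=[-2.5050 1.5050]
Step 6: x=[2.7324 5.6676] v=[-2.6020 1.6020]
Step 7: x=[2.4709 5.8291] v=[-2.6150 1.6150]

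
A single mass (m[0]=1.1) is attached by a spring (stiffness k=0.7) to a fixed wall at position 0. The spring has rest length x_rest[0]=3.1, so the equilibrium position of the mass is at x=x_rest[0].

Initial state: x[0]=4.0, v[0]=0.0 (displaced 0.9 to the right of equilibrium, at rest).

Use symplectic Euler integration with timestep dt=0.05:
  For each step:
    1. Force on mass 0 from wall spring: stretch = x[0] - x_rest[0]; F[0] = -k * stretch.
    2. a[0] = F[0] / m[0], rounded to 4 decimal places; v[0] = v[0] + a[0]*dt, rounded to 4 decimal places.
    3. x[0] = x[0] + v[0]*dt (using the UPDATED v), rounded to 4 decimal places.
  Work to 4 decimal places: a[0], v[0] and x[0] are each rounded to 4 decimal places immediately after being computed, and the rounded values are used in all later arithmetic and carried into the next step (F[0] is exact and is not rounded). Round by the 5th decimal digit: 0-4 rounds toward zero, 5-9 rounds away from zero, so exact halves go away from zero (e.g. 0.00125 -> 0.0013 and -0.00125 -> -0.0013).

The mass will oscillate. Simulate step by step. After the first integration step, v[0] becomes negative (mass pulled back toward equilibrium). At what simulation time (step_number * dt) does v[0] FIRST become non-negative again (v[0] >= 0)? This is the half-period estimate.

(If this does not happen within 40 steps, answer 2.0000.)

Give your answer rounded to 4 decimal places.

Step 0: x=[4.0000] v=[0.0000]
Step 1: x=[3.9986] v=[-0.0286]
Step 2: x=[3.9957] v=[-0.0572]
Step 3: x=[3.9914] v=[-0.0857]
Step 4: x=[3.9857] v=[-0.1141]
Step 5: x=[3.9786] v=[-0.1423]
Step 6: x=[3.9701] v=[-0.1703]
Step 7: x=[3.9602] v=[-0.1980]
Step 8: x=[3.9489] v=[-0.2254]
Step 9: x=[3.9363] v=[-0.2524]
Step 10: x=[3.9224] v=[-0.2790]
Step 11: x=[3.9071] v=[-0.3052]
Step 12: x=[3.8906] v=[-0.3309]
Step 13: x=[3.8728] v=[-0.3561]
Step 14: x=[3.8538] v=[-0.3807]
Step 15: x=[3.8336] v=[-0.4047]
Step 16: x=[3.8122] v=[-0.4280]
Step 17: x=[3.7897] v=[-0.4507]
Step 18: x=[3.7661] v=[-0.4726]
Step 19: x=[3.7414] v=[-0.4938]
Step 20: x=[3.7157] v=[-0.5142]
Step 21: x=[3.6890] v=[-0.5338]
Step 22: x=[3.6614] v=[-0.5525]
Step 23: x=[3.6329] v=[-0.5704]
Step 24: x=[3.6035] v=[-0.5874]
Step 25: x=[3.5733] v=[-0.6034]
Step 26: x=[3.5424] v=[-0.6185]
Step 27: x=[3.5108] v=[-0.6326]
Step 28: x=[3.4785] v=[-0.6457]
Step 29: x=[3.4456] v=[-0.6577]
Step 30: x=[3.4122] v=[-0.6687]
Step 31: x=[3.3783] v=[-0.6786]
Step 32: x=[3.3439] v=[-0.6875]
Step 33: x=[3.3091] v=[-0.6953]
Step 34: x=[3.2740] v=[-0.7020]
Step 35: x=[3.2386] v=[-0.7075]
Step 36: x=[3.2030] v=[-0.7119]
Step 37: x=[3.1672] v=[-0.7152]
Step 38: x=[3.1313] v=[-0.7173]
Step 39: x=[3.0954] v=[-0.7183]
Step 40: x=[3.0595] v=[-0.7182]
v[0] did not become non-negative within 40 steps; using fallback time=2.0000

Answer: 2.0000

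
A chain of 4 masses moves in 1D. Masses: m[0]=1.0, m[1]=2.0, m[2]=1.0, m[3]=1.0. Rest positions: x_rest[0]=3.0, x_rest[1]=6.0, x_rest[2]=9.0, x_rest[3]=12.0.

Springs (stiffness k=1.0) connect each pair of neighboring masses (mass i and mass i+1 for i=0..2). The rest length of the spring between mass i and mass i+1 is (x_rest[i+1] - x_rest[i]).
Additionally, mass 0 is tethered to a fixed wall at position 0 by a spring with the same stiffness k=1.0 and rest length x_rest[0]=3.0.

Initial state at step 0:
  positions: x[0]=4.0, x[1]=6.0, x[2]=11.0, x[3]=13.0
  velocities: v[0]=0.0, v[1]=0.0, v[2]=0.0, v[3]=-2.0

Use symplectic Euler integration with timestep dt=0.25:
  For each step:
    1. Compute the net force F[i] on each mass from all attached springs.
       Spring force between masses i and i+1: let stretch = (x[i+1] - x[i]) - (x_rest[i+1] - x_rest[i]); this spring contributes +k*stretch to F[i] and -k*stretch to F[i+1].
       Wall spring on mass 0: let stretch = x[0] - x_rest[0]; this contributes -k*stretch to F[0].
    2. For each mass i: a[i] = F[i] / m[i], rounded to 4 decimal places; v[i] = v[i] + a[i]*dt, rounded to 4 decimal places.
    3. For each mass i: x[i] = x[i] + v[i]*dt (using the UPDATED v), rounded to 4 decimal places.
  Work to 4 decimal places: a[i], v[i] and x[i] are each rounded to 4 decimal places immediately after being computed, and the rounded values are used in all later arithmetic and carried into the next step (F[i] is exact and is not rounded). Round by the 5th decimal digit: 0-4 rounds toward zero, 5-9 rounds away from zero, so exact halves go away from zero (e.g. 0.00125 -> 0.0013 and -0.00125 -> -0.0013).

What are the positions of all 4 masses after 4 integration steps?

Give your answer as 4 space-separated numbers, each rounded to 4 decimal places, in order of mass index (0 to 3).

Step 0: x=[4.0000 6.0000 11.0000 13.0000] v=[0.0000 0.0000 0.0000 -2.0000]
Step 1: x=[3.8750 6.0938 10.8125 12.5625] v=[-0.5000 0.3750 -0.7500 -1.7500]
Step 2: x=[3.6465 6.2657 10.4395 12.2031] v=[-0.9141 0.6875 -1.4922 -1.4375]
Step 3: x=[3.3538 6.4862 9.9158 11.9210] v=[-1.1709 0.8818 -2.0948 -1.1284]
Step 4: x=[3.0472 6.7160 9.3031 11.7011] v=[-1.2263 0.9190 -2.4509 -0.8797]

Answer: 3.0472 6.7160 9.3031 11.7011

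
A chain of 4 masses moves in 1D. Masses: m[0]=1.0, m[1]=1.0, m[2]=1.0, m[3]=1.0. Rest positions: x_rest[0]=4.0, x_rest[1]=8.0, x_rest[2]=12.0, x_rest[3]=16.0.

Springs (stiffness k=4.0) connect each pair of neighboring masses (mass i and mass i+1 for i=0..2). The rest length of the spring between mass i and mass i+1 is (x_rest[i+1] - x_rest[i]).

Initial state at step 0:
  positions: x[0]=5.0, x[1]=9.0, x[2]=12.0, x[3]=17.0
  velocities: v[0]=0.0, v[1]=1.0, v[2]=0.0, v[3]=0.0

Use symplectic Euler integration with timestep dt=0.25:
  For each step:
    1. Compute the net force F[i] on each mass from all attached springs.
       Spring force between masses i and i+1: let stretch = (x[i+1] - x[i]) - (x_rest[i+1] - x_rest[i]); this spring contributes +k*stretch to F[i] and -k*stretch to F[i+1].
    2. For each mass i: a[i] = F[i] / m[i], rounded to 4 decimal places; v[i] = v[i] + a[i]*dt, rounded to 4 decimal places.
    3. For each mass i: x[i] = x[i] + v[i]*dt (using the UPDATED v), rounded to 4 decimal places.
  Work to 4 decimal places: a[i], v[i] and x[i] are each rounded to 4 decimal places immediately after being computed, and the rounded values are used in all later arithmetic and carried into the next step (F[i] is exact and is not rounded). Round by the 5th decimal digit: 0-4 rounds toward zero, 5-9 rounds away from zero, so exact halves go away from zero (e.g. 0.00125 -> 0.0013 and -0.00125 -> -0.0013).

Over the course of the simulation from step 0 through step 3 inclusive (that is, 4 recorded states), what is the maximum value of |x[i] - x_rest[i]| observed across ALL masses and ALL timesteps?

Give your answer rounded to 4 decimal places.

Step 0: x=[5.0000 9.0000 12.0000 17.0000] v=[0.0000 1.0000 0.0000 0.0000]
Step 1: x=[5.0000 9.0000 12.5000 16.7500] v=[0.0000 0.0000 2.0000 -1.0000]
Step 2: x=[5.0000 8.8750 13.1875 16.4375] v=[0.0000 -0.5000 2.7500 -1.2500]
Step 3: x=[4.9688 8.8594 13.6094 16.3125] v=[-0.1250 -0.0625 1.6875 -0.5000]
Max displacement = 1.6094

Answer: 1.6094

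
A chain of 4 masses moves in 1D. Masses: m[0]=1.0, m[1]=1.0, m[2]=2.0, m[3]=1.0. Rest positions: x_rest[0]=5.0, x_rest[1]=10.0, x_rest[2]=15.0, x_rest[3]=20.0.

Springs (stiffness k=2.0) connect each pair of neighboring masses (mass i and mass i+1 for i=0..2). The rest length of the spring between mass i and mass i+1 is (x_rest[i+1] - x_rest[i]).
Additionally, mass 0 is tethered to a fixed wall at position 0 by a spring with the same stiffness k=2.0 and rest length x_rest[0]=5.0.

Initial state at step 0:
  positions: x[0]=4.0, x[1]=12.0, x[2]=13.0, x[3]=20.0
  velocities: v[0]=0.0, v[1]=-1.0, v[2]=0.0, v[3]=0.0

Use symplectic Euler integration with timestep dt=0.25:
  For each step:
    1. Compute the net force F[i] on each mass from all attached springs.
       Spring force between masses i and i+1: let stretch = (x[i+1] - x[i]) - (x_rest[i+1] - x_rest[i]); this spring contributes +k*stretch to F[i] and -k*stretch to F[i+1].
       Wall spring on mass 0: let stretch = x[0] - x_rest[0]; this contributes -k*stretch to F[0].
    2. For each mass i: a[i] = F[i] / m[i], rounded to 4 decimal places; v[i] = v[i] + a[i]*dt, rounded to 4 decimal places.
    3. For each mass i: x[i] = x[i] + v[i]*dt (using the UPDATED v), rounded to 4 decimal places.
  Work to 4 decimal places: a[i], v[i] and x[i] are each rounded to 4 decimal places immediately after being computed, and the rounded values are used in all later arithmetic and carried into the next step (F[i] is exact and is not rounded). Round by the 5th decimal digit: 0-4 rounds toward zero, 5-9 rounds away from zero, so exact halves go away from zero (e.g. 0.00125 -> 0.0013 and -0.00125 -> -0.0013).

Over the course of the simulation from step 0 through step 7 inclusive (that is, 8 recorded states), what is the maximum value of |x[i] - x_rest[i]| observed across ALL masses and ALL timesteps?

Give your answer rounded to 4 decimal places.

Step 0: x=[4.0000 12.0000 13.0000 20.0000] v=[0.0000 -1.0000 0.0000 0.0000]
Step 1: x=[4.5000 10.8750 13.3750 19.7500] v=[2.0000 -4.5000 1.5000 -1.0000]
Step 2: x=[5.2344 9.2656 13.9922 19.3281] v=[2.9375 -6.4375 2.4688 -1.6875]
Step 3: x=[5.8184 7.7432 14.6475 18.8642] v=[2.3359 -6.0898 2.6211 -1.8555]
Step 4: x=[5.9157 6.8432 15.1348 18.4982] v=[0.3891 -3.6001 1.9492 -1.4639]
Step 5: x=[5.3895 6.8637 15.3141 18.3368] v=[-2.1050 0.0820 0.7172 -0.6456]
Step 6: x=[4.3738 7.7562 15.1542 18.4226] v=[-4.0627 3.5701 -0.6397 0.3431]
Step 7: x=[3.2342 9.1507 14.7362 18.7248] v=[-4.5584 5.5779 -1.6721 1.2089]
Max displacement = 3.1568

Answer: 3.1568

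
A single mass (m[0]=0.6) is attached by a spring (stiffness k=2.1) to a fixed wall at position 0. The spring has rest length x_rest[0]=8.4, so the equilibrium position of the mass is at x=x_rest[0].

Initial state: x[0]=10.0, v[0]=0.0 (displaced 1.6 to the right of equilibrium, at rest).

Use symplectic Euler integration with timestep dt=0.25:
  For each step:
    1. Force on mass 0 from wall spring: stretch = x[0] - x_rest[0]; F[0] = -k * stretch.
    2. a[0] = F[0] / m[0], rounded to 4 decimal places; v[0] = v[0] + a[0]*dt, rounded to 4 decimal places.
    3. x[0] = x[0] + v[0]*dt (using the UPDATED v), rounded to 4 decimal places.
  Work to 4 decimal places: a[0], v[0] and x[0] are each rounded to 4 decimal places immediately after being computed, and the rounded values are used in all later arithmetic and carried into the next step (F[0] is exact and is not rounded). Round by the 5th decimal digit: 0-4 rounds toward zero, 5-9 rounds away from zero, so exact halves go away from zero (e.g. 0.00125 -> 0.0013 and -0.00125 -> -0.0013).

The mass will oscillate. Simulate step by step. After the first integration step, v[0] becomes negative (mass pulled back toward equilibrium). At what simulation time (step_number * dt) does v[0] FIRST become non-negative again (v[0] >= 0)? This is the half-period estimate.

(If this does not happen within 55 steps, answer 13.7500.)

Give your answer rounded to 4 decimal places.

Step 0: x=[10.0000] v=[0.0000]
Step 1: x=[9.6500] v=[-1.4000]
Step 2: x=[9.0266] v=[-2.4938]
Step 3: x=[8.2661] v=[-3.0421]
Step 4: x=[7.5349] v=[-2.9249]
Step 5: x=[6.9929] v=[-2.1679]
Step 6: x=[6.7587] v=[-0.9367]
Step 7: x=[6.8836] v=[0.4995]
First v>=0 after going negative at step 7, time=1.7500

Answer: 1.7500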